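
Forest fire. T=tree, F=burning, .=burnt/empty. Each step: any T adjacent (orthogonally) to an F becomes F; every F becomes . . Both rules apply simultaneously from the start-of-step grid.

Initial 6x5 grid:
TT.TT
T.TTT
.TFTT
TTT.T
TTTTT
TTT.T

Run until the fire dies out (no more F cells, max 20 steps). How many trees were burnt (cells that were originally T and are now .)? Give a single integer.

Answer: 21

Derivation:
Step 1: +4 fires, +1 burnt (F count now 4)
Step 2: +4 fires, +4 burnt (F count now 4)
Step 3: +7 fires, +4 burnt (F count now 7)
Step 4: +4 fires, +7 burnt (F count now 4)
Step 5: +2 fires, +4 burnt (F count now 2)
Step 6: +0 fires, +2 burnt (F count now 0)
Fire out after step 6
Initially T: 24, now '.': 27
Total burnt (originally-T cells now '.'): 21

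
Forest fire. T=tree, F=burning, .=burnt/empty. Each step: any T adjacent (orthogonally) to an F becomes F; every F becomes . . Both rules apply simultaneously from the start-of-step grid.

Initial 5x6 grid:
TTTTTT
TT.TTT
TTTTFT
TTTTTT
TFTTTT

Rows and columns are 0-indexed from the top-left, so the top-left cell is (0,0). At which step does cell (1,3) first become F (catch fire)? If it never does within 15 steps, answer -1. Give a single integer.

Step 1: cell (1,3)='T' (+7 fires, +2 burnt)
Step 2: cell (1,3)='F' (+11 fires, +7 burnt)
  -> target ignites at step 2
Step 3: cell (1,3)='.' (+5 fires, +11 burnt)
Step 4: cell (1,3)='.' (+3 fires, +5 burnt)
Step 5: cell (1,3)='.' (+1 fires, +3 burnt)
Step 6: cell (1,3)='.' (+0 fires, +1 burnt)
  fire out at step 6

2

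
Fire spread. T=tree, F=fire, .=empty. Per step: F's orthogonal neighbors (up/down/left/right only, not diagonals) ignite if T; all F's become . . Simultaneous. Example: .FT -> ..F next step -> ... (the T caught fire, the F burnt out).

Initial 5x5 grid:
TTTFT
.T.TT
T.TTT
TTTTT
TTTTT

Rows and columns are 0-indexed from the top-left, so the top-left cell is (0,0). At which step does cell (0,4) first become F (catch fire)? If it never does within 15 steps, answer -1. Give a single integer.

Step 1: cell (0,4)='F' (+3 fires, +1 burnt)
  -> target ignites at step 1
Step 2: cell (0,4)='.' (+3 fires, +3 burnt)
Step 3: cell (0,4)='.' (+5 fires, +3 burnt)
Step 4: cell (0,4)='.' (+3 fires, +5 burnt)
Step 5: cell (0,4)='.' (+3 fires, +3 burnt)
Step 6: cell (0,4)='.' (+2 fires, +3 burnt)
Step 7: cell (0,4)='.' (+2 fires, +2 burnt)
Step 8: cell (0,4)='.' (+0 fires, +2 burnt)
  fire out at step 8

1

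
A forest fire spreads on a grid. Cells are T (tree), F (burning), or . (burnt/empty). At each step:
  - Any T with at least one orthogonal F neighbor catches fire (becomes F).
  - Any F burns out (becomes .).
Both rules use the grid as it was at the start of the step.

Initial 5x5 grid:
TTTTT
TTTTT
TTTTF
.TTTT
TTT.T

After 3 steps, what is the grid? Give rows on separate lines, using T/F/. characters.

Step 1: 3 trees catch fire, 1 burn out
  TTTTT
  TTTTF
  TTTF.
  .TTTF
  TTT.T
Step 2: 5 trees catch fire, 3 burn out
  TTTTF
  TTTF.
  TTF..
  .TTF.
  TTT.F
Step 3: 4 trees catch fire, 5 burn out
  TTTF.
  TTF..
  TF...
  .TF..
  TTT..

TTTF.
TTF..
TF...
.TF..
TTT..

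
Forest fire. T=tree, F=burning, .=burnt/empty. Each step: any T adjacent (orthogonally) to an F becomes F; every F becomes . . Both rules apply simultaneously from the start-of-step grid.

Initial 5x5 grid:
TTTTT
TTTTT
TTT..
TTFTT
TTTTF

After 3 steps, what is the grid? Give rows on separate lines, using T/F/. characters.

Step 1: 6 trees catch fire, 2 burn out
  TTTTT
  TTTTT
  TTF..
  TF.FF
  TTFF.
Step 2: 4 trees catch fire, 6 burn out
  TTTTT
  TTFTT
  TF...
  F....
  TF...
Step 3: 5 trees catch fire, 4 burn out
  TTFTT
  TF.FT
  F....
  .....
  F....

TTFTT
TF.FT
F....
.....
F....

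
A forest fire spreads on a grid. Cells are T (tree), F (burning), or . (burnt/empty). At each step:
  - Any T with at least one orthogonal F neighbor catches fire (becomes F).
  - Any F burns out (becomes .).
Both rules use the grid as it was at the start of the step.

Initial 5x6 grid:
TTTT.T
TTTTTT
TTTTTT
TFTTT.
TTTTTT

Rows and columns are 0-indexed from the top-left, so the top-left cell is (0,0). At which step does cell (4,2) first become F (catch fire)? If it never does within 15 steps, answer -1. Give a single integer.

Step 1: cell (4,2)='T' (+4 fires, +1 burnt)
Step 2: cell (4,2)='F' (+6 fires, +4 burnt)
  -> target ignites at step 2
Step 3: cell (4,2)='.' (+6 fires, +6 burnt)
Step 4: cell (4,2)='.' (+5 fires, +6 burnt)
Step 5: cell (4,2)='.' (+4 fires, +5 burnt)
Step 6: cell (4,2)='.' (+1 fires, +4 burnt)
Step 7: cell (4,2)='.' (+1 fires, +1 burnt)
Step 8: cell (4,2)='.' (+0 fires, +1 burnt)
  fire out at step 8

2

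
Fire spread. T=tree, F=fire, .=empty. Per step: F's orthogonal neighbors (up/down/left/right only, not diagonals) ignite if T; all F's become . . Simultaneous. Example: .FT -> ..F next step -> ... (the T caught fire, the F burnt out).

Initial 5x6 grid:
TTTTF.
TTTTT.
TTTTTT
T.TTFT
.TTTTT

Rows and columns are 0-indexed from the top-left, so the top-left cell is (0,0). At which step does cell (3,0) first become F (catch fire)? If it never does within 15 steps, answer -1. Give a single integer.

Step 1: cell (3,0)='T' (+6 fires, +2 burnt)
Step 2: cell (3,0)='T' (+7 fires, +6 burnt)
Step 3: cell (3,0)='T' (+4 fires, +7 burnt)
Step 4: cell (3,0)='T' (+4 fires, +4 burnt)
Step 5: cell (3,0)='T' (+2 fires, +4 burnt)
Step 6: cell (3,0)='F' (+1 fires, +2 burnt)
  -> target ignites at step 6
Step 7: cell (3,0)='.' (+0 fires, +1 burnt)
  fire out at step 7

6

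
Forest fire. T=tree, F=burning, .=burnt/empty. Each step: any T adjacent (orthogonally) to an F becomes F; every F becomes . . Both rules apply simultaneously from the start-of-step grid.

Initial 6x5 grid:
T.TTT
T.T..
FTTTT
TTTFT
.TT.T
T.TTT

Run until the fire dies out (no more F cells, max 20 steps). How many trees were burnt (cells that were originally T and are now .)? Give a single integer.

Step 1: +6 fires, +2 burnt (F count now 6)
Step 2: +6 fires, +6 burnt (F count now 6)
Step 3: +4 fires, +6 burnt (F count now 4)
Step 4: +2 fires, +4 burnt (F count now 2)
Step 5: +1 fires, +2 burnt (F count now 1)
Step 6: +1 fires, +1 burnt (F count now 1)
Step 7: +0 fires, +1 burnt (F count now 0)
Fire out after step 7
Initially T: 21, now '.': 29
Total burnt (originally-T cells now '.'): 20

Answer: 20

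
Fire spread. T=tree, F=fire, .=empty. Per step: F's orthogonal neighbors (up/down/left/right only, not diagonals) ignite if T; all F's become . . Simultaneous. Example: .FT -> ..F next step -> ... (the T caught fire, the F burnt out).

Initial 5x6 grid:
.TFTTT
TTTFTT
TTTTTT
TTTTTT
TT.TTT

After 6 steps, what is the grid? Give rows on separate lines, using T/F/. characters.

Step 1: 5 trees catch fire, 2 burn out
  .F.FTT
  TTF.FT
  TTTFTT
  TTTTTT
  TT.TTT
Step 2: 6 trees catch fire, 5 burn out
  ....FT
  TF...F
  TTF.FT
  TTTFTT
  TT.TTT
Step 3: 7 trees catch fire, 6 burn out
  .....F
  F.....
  TF...F
  TTF.FT
  TT.FTT
Step 4: 4 trees catch fire, 7 burn out
  ......
  ......
  F.....
  TF...F
  TT..FT
Step 5: 3 trees catch fire, 4 burn out
  ......
  ......
  ......
  F.....
  TF...F
Step 6: 1 trees catch fire, 3 burn out
  ......
  ......
  ......
  ......
  F.....

......
......
......
......
F.....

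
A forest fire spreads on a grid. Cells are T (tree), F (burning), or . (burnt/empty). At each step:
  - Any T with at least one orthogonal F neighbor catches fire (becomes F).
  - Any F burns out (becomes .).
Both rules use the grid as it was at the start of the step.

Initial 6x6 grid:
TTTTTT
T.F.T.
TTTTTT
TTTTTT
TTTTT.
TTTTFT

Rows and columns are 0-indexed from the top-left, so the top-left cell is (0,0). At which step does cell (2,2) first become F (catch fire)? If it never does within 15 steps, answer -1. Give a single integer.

Step 1: cell (2,2)='F' (+5 fires, +2 burnt)
  -> target ignites at step 1
Step 2: cell (2,2)='.' (+8 fires, +5 burnt)
Step 3: cell (2,2)='.' (+9 fires, +8 burnt)
Step 4: cell (2,2)='.' (+7 fires, +9 burnt)
Step 5: cell (2,2)='.' (+1 fires, +7 burnt)
Step 6: cell (2,2)='.' (+0 fires, +1 burnt)
  fire out at step 6

1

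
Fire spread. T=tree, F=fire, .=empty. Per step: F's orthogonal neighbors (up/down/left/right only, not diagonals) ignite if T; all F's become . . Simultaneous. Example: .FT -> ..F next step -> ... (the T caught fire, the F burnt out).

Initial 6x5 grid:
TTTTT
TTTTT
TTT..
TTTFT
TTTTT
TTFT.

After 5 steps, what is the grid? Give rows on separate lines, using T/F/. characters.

Step 1: 6 trees catch fire, 2 burn out
  TTTTT
  TTTTT
  TTT..
  TTF.F
  TTFFT
  TF.F.
Step 2: 5 trees catch fire, 6 burn out
  TTTTT
  TTTTT
  TTF..
  TF...
  TF..F
  F....
Step 3: 4 trees catch fire, 5 burn out
  TTTTT
  TTFTT
  TF...
  F....
  F....
  .....
Step 4: 4 trees catch fire, 4 burn out
  TTFTT
  TF.FT
  F....
  .....
  .....
  .....
Step 5: 4 trees catch fire, 4 burn out
  TF.FT
  F...F
  .....
  .....
  .....
  .....

TF.FT
F...F
.....
.....
.....
.....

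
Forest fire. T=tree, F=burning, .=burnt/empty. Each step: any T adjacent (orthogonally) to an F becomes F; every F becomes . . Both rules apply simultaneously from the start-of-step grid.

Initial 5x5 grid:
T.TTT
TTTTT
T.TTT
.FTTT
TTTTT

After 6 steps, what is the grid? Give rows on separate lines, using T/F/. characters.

Step 1: 2 trees catch fire, 1 burn out
  T.TTT
  TTTTT
  T.TTT
  ..FTT
  TFTTT
Step 2: 4 trees catch fire, 2 burn out
  T.TTT
  TTTTT
  T.FTT
  ...FT
  F.FTT
Step 3: 4 trees catch fire, 4 burn out
  T.TTT
  TTFTT
  T..FT
  ....F
  ...FT
Step 4: 5 trees catch fire, 4 burn out
  T.FTT
  TF.FT
  T...F
  .....
  ....F
Step 5: 3 trees catch fire, 5 burn out
  T..FT
  F...F
  T....
  .....
  .....
Step 6: 3 trees catch fire, 3 burn out
  F...F
  .....
  F....
  .....
  .....

F...F
.....
F....
.....
.....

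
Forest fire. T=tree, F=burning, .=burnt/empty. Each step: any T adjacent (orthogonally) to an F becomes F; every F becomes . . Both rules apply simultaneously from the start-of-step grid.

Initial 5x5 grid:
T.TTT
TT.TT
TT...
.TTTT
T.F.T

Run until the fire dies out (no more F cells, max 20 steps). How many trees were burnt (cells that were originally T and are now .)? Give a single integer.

Answer: 10

Derivation:
Step 1: +1 fires, +1 burnt (F count now 1)
Step 2: +2 fires, +1 burnt (F count now 2)
Step 3: +2 fires, +2 burnt (F count now 2)
Step 4: +3 fires, +2 burnt (F count now 3)
Step 5: +1 fires, +3 burnt (F count now 1)
Step 6: +1 fires, +1 burnt (F count now 1)
Step 7: +0 fires, +1 burnt (F count now 0)
Fire out after step 7
Initially T: 16, now '.': 19
Total burnt (originally-T cells now '.'): 10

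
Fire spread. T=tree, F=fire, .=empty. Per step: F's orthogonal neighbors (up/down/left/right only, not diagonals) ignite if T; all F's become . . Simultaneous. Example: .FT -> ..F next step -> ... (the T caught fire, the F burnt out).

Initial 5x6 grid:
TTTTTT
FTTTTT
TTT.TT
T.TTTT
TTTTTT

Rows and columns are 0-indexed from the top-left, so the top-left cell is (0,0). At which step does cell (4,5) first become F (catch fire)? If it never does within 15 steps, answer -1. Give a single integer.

Step 1: cell (4,5)='T' (+3 fires, +1 burnt)
Step 2: cell (4,5)='T' (+4 fires, +3 burnt)
Step 3: cell (4,5)='T' (+4 fires, +4 burnt)
Step 4: cell (4,5)='T' (+4 fires, +4 burnt)
Step 5: cell (4,5)='T' (+5 fires, +4 burnt)
Step 6: cell (4,5)='T' (+4 fires, +5 burnt)
Step 7: cell (4,5)='T' (+2 fires, +4 burnt)
Step 8: cell (4,5)='F' (+1 fires, +2 burnt)
  -> target ignites at step 8
Step 9: cell (4,5)='.' (+0 fires, +1 burnt)
  fire out at step 9

8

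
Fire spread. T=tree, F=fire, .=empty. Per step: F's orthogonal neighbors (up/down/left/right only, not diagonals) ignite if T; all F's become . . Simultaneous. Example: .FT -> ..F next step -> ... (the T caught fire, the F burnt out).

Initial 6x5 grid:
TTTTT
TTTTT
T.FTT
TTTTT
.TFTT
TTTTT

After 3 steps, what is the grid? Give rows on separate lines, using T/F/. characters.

Step 1: 6 trees catch fire, 2 burn out
  TTTTT
  TTFTT
  T..FT
  TTFTT
  .F.FT
  TTFTT
Step 2: 9 trees catch fire, 6 burn out
  TTFTT
  TF.FT
  T...F
  TF.FT
  ....F
  TF.FT
Step 3: 8 trees catch fire, 9 burn out
  TF.FT
  F...F
  T....
  F...F
  .....
  F...F

TF.FT
F...F
T....
F...F
.....
F...F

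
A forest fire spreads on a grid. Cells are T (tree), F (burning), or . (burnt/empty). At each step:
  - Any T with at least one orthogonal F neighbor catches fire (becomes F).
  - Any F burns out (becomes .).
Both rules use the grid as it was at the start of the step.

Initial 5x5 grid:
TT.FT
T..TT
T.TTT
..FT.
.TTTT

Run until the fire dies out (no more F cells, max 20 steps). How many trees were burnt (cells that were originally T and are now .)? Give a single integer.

Step 1: +5 fires, +2 burnt (F count now 5)
Step 2: +4 fires, +5 burnt (F count now 4)
Step 3: +2 fires, +4 burnt (F count now 2)
Step 4: +0 fires, +2 burnt (F count now 0)
Fire out after step 4
Initially T: 15, now '.': 21
Total burnt (originally-T cells now '.'): 11

Answer: 11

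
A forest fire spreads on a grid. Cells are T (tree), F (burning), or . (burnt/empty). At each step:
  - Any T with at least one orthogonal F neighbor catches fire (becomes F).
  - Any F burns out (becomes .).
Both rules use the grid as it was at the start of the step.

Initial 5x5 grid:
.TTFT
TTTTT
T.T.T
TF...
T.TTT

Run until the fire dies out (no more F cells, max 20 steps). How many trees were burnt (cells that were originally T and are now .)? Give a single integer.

Answer: 13

Derivation:
Step 1: +4 fires, +2 burnt (F count now 4)
Step 2: +5 fires, +4 burnt (F count now 5)
Step 3: +4 fires, +5 burnt (F count now 4)
Step 4: +0 fires, +4 burnt (F count now 0)
Fire out after step 4
Initially T: 16, now '.': 22
Total burnt (originally-T cells now '.'): 13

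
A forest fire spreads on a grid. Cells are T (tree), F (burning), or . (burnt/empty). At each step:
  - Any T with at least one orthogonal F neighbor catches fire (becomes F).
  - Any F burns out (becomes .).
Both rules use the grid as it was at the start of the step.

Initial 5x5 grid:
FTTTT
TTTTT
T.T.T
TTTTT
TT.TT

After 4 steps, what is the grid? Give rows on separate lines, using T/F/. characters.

Step 1: 2 trees catch fire, 1 burn out
  .FTTT
  FTTTT
  T.T.T
  TTTTT
  TT.TT
Step 2: 3 trees catch fire, 2 burn out
  ..FTT
  .FTTT
  F.T.T
  TTTTT
  TT.TT
Step 3: 3 trees catch fire, 3 burn out
  ...FT
  ..FTT
  ..T.T
  FTTTT
  TT.TT
Step 4: 5 trees catch fire, 3 burn out
  ....F
  ...FT
  ..F.T
  .FTTT
  FT.TT

....F
...FT
..F.T
.FTTT
FT.TT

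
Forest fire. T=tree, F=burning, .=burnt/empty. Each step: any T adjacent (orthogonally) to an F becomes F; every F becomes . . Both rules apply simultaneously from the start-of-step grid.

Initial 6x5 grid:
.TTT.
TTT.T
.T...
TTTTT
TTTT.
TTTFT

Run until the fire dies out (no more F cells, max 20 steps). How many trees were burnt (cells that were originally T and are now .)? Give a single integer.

Step 1: +3 fires, +1 burnt (F count now 3)
Step 2: +3 fires, +3 burnt (F count now 3)
Step 3: +4 fires, +3 burnt (F count now 4)
Step 4: +2 fires, +4 burnt (F count now 2)
Step 5: +2 fires, +2 burnt (F count now 2)
Step 6: +1 fires, +2 burnt (F count now 1)
Step 7: +3 fires, +1 burnt (F count now 3)
Step 8: +1 fires, +3 burnt (F count now 1)
Step 9: +1 fires, +1 burnt (F count now 1)
Step 10: +0 fires, +1 burnt (F count now 0)
Fire out after step 10
Initially T: 21, now '.': 29
Total burnt (originally-T cells now '.'): 20

Answer: 20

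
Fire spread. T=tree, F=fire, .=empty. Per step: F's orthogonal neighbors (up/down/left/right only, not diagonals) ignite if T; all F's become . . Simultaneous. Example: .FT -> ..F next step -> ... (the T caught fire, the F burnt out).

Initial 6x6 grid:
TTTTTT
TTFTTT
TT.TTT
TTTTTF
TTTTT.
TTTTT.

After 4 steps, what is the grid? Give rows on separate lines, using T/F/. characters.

Step 1: 5 trees catch fire, 2 burn out
  TTFTTT
  TF.FTT
  TT.TTF
  TTTTF.
  TTTTT.
  TTTTT.
Step 2: 10 trees catch fire, 5 burn out
  TF.FTT
  F...FF
  TF.FF.
  TTTF..
  TTTTF.
  TTTTT.
Step 3: 8 trees catch fire, 10 burn out
  F...FF
  ......
  F.....
  TFF...
  TTTF..
  TTTTF.
Step 4: 4 trees catch fire, 8 burn out
  ......
  ......
  ......
  F.....
  TFF...
  TTTF..

......
......
......
F.....
TFF...
TTTF..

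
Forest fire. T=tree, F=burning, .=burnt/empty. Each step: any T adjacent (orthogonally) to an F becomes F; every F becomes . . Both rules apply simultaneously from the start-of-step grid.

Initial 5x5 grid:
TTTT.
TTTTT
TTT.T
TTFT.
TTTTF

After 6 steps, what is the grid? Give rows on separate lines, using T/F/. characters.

Step 1: 5 trees catch fire, 2 burn out
  TTTT.
  TTTTT
  TTF.T
  TF.F.
  TTFF.
Step 2: 4 trees catch fire, 5 burn out
  TTTT.
  TTFTT
  TF..T
  F....
  TF...
Step 3: 5 trees catch fire, 4 burn out
  TTFT.
  TF.FT
  F...T
  .....
  F....
Step 4: 4 trees catch fire, 5 burn out
  TF.F.
  F...F
  ....T
  .....
  .....
Step 5: 2 trees catch fire, 4 burn out
  F....
  .....
  ....F
  .....
  .....
Step 6: 0 trees catch fire, 2 burn out
  .....
  .....
  .....
  .....
  .....

.....
.....
.....
.....
.....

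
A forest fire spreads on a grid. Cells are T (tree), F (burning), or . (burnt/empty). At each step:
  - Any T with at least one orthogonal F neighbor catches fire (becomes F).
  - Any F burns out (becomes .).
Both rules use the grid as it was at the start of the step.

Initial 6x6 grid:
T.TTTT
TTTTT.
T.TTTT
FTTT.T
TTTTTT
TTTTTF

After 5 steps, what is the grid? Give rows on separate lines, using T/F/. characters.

Step 1: 5 trees catch fire, 2 burn out
  T.TTTT
  TTTTT.
  F.TTTT
  .FTT.T
  FTTTTF
  TTTTF.
Step 2: 7 trees catch fire, 5 burn out
  T.TTTT
  FTTTT.
  ..TTTT
  ..FT.F
  .FTTF.
  FTTF..
Step 3: 9 trees catch fire, 7 burn out
  F.TTTT
  .FTTT.
  ..FTTF
  ...F..
  ..FF..
  .FF...
Step 4: 3 trees catch fire, 9 burn out
  ..TTTT
  ..FTT.
  ...FF.
  ......
  ......
  ......
Step 5: 3 trees catch fire, 3 burn out
  ..FTTT
  ...FF.
  ......
  ......
  ......
  ......

..FTTT
...FF.
......
......
......
......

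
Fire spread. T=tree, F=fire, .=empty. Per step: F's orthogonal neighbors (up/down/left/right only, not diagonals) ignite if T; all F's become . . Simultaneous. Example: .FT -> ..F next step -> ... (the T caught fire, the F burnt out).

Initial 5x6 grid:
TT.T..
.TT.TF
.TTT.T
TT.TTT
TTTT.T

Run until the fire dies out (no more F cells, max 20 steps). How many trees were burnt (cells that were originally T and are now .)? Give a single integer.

Step 1: +2 fires, +1 burnt (F count now 2)
Step 2: +1 fires, +2 burnt (F count now 1)
Step 3: +2 fires, +1 burnt (F count now 2)
Step 4: +1 fires, +2 burnt (F count now 1)
Step 5: +2 fires, +1 burnt (F count now 2)
Step 6: +2 fires, +2 burnt (F count now 2)
Step 7: +3 fires, +2 burnt (F count now 3)
Step 8: +3 fires, +3 burnt (F count now 3)
Step 9: +2 fires, +3 burnt (F count now 2)
Step 10: +1 fires, +2 burnt (F count now 1)
Step 11: +0 fires, +1 burnt (F count now 0)
Fire out after step 11
Initially T: 20, now '.': 29
Total burnt (originally-T cells now '.'): 19

Answer: 19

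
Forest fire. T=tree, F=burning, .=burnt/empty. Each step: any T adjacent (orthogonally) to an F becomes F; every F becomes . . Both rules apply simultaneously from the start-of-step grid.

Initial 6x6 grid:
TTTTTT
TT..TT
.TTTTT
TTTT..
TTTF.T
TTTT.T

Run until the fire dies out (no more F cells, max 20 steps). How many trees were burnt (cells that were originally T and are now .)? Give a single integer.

Answer: 26

Derivation:
Step 1: +3 fires, +1 burnt (F count now 3)
Step 2: +4 fires, +3 burnt (F count now 4)
Step 3: +5 fires, +4 burnt (F count now 5)
Step 4: +5 fires, +5 burnt (F count now 5)
Step 5: +3 fires, +5 burnt (F count now 3)
Step 6: +4 fires, +3 burnt (F count now 4)
Step 7: +2 fires, +4 burnt (F count now 2)
Step 8: +0 fires, +2 burnt (F count now 0)
Fire out after step 8
Initially T: 28, now '.': 34
Total burnt (originally-T cells now '.'): 26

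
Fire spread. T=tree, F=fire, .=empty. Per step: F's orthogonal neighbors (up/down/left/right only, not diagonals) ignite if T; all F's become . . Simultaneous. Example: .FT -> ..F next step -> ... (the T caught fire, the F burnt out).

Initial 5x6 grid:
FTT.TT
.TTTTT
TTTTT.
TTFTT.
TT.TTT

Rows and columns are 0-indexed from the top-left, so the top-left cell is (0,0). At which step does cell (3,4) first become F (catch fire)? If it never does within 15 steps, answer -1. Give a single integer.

Step 1: cell (3,4)='T' (+4 fires, +2 burnt)
Step 2: cell (3,4)='F' (+9 fires, +4 burnt)
  -> target ignites at step 2
Step 3: cell (3,4)='.' (+5 fires, +9 burnt)
Step 4: cell (3,4)='.' (+2 fires, +5 burnt)
Step 5: cell (3,4)='.' (+2 fires, +2 burnt)
Step 6: cell (3,4)='.' (+1 fires, +2 burnt)
Step 7: cell (3,4)='.' (+0 fires, +1 burnt)
  fire out at step 7

2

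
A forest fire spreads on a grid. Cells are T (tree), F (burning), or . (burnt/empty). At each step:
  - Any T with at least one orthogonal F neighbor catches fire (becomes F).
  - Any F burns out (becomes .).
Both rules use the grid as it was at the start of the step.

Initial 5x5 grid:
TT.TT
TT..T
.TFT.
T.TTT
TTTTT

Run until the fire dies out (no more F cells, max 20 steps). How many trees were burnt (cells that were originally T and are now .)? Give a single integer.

Step 1: +3 fires, +1 burnt (F count now 3)
Step 2: +3 fires, +3 burnt (F count now 3)
Step 3: +5 fires, +3 burnt (F count now 5)
Step 4: +3 fires, +5 burnt (F count now 3)
Step 5: +1 fires, +3 burnt (F count now 1)
Step 6: +0 fires, +1 burnt (F count now 0)
Fire out after step 6
Initially T: 18, now '.': 22
Total burnt (originally-T cells now '.'): 15

Answer: 15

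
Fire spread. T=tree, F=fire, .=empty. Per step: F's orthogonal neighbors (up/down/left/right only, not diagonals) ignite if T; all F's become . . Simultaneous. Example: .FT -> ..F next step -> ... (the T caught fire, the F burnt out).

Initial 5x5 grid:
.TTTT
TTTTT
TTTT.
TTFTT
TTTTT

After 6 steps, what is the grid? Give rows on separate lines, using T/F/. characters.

Step 1: 4 trees catch fire, 1 burn out
  .TTTT
  TTTTT
  TTFT.
  TF.FT
  TTFTT
Step 2: 7 trees catch fire, 4 burn out
  .TTTT
  TTFTT
  TF.F.
  F...F
  TF.FT
Step 3: 6 trees catch fire, 7 burn out
  .TFTT
  TF.FT
  F....
  .....
  F...F
Step 4: 4 trees catch fire, 6 burn out
  .F.FT
  F...F
  .....
  .....
  .....
Step 5: 1 trees catch fire, 4 burn out
  ....F
  .....
  .....
  .....
  .....
Step 6: 0 trees catch fire, 1 burn out
  .....
  .....
  .....
  .....
  .....

.....
.....
.....
.....
.....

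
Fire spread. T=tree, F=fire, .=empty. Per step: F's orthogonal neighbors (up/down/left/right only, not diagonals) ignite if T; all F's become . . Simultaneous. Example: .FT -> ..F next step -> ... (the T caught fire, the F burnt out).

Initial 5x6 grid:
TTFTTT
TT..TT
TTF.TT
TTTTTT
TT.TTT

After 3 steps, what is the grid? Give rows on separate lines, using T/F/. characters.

Step 1: 4 trees catch fire, 2 burn out
  TF.FTT
  TT..TT
  TF..TT
  TTFTTT
  TT.TTT
Step 2: 6 trees catch fire, 4 burn out
  F...FT
  TF..TT
  F...TT
  TF.FTT
  TT.TTT
Step 3: 7 trees catch fire, 6 burn out
  .....F
  F...FT
  ....TT
  F...FT
  TF.FTT

.....F
F...FT
....TT
F...FT
TF.FTT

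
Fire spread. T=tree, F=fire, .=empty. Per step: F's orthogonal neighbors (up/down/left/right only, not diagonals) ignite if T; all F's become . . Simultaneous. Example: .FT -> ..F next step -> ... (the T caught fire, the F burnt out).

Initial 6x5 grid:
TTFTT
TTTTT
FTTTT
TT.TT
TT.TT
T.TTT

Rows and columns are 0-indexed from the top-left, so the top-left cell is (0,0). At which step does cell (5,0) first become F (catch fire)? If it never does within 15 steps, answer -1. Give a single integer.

Step 1: cell (5,0)='T' (+6 fires, +2 burnt)
Step 2: cell (5,0)='T' (+7 fires, +6 burnt)
Step 3: cell (5,0)='F' (+4 fires, +7 burnt)
  -> target ignites at step 3
Step 4: cell (5,0)='.' (+2 fires, +4 burnt)
Step 5: cell (5,0)='.' (+2 fires, +2 burnt)
Step 6: cell (5,0)='.' (+2 fires, +2 burnt)
Step 7: cell (5,0)='.' (+2 fires, +2 burnt)
Step 8: cell (5,0)='.' (+0 fires, +2 burnt)
  fire out at step 8

3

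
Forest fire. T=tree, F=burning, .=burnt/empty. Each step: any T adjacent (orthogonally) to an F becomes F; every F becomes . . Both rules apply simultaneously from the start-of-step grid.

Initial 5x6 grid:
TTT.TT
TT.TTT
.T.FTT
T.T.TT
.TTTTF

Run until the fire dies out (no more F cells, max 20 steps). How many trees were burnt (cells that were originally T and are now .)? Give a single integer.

Answer: 14

Derivation:
Step 1: +4 fires, +2 burnt (F count now 4)
Step 2: +4 fires, +4 burnt (F count now 4)
Step 3: +3 fires, +4 burnt (F count now 3)
Step 4: +3 fires, +3 burnt (F count now 3)
Step 5: +0 fires, +3 burnt (F count now 0)
Fire out after step 5
Initially T: 21, now '.': 23
Total burnt (originally-T cells now '.'): 14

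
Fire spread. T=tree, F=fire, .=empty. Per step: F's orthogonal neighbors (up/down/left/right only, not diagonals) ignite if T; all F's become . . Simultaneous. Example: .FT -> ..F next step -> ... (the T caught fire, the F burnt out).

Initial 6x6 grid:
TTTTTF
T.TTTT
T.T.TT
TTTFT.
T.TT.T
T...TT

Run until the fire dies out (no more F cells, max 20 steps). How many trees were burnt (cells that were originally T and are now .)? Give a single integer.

Answer: 22

Derivation:
Step 1: +5 fires, +2 burnt (F count now 5)
Step 2: +7 fires, +5 burnt (F count now 7)
Step 3: +4 fires, +7 burnt (F count now 4)
Step 4: +3 fires, +4 burnt (F count now 3)
Step 5: +3 fires, +3 burnt (F count now 3)
Step 6: +0 fires, +3 burnt (F count now 0)
Fire out after step 6
Initially T: 25, now '.': 33
Total burnt (originally-T cells now '.'): 22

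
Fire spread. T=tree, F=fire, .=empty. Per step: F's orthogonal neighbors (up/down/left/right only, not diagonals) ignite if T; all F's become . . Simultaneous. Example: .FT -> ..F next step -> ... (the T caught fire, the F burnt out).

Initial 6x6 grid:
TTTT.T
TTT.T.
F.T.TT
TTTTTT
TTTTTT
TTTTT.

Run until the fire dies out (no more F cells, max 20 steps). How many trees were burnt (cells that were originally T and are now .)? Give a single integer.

Step 1: +2 fires, +1 burnt (F count now 2)
Step 2: +4 fires, +2 burnt (F count now 4)
Step 3: +5 fires, +4 burnt (F count now 5)
Step 4: +5 fires, +5 burnt (F count now 5)
Step 5: +4 fires, +5 burnt (F count now 4)
Step 6: +4 fires, +4 burnt (F count now 4)
Step 7: +4 fires, +4 burnt (F count now 4)
Step 8: +0 fires, +4 burnt (F count now 0)
Fire out after step 8
Initially T: 29, now '.': 35
Total burnt (originally-T cells now '.'): 28

Answer: 28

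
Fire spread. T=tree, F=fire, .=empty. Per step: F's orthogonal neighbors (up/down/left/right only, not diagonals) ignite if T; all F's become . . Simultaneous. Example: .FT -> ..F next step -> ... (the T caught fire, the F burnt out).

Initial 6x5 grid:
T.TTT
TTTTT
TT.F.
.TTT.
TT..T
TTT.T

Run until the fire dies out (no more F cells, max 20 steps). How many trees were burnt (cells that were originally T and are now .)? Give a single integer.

Answer: 19

Derivation:
Step 1: +2 fires, +1 burnt (F count now 2)
Step 2: +4 fires, +2 burnt (F count now 4)
Step 3: +4 fires, +4 burnt (F count now 4)
Step 4: +3 fires, +4 burnt (F count now 3)
Step 5: +4 fires, +3 burnt (F count now 4)
Step 6: +2 fires, +4 burnt (F count now 2)
Step 7: +0 fires, +2 burnt (F count now 0)
Fire out after step 7
Initially T: 21, now '.': 28
Total burnt (originally-T cells now '.'): 19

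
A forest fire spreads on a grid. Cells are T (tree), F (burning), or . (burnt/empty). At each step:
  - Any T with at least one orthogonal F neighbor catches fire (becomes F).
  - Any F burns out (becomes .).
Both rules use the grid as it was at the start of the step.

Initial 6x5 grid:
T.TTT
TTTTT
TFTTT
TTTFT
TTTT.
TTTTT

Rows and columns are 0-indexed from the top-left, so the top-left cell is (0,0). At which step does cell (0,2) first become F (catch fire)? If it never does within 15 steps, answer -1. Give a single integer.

Step 1: cell (0,2)='T' (+8 fires, +2 burnt)
Step 2: cell (0,2)='T' (+8 fires, +8 burnt)
Step 3: cell (0,2)='F' (+8 fires, +8 burnt)
  -> target ignites at step 3
Step 4: cell (0,2)='.' (+2 fires, +8 burnt)
Step 5: cell (0,2)='.' (+0 fires, +2 burnt)
  fire out at step 5

3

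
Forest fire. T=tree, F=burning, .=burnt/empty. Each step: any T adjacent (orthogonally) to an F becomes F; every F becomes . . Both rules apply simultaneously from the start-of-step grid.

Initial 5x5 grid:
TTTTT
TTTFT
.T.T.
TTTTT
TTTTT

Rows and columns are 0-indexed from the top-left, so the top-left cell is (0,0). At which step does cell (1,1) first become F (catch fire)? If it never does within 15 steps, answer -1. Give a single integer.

Step 1: cell (1,1)='T' (+4 fires, +1 burnt)
Step 2: cell (1,1)='F' (+4 fires, +4 burnt)
  -> target ignites at step 2
Step 3: cell (1,1)='.' (+6 fires, +4 burnt)
Step 4: cell (1,1)='.' (+4 fires, +6 burnt)
Step 5: cell (1,1)='.' (+2 fires, +4 burnt)
Step 6: cell (1,1)='.' (+1 fires, +2 burnt)
Step 7: cell (1,1)='.' (+0 fires, +1 burnt)
  fire out at step 7

2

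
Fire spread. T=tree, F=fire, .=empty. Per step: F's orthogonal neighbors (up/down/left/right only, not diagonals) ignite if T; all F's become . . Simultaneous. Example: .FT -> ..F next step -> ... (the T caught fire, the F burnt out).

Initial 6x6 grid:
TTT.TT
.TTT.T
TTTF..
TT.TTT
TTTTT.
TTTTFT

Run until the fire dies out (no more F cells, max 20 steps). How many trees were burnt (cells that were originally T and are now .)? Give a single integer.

Answer: 24

Derivation:
Step 1: +6 fires, +2 burnt (F count now 6)
Step 2: +5 fires, +6 burnt (F count now 5)
Step 3: +7 fires, +5 burnt (F count now 7)
Step 4: +4 fires, +7 burnt (F count now 4)
Step 5: +2 fires, +4 burnt (F count now 2)
Step 6: +0 fires, +2 burnt (F count now 0)
Fire out after step 6
Initially T: 27, now '.': 33
Total burnt (originally-T cells now '.'): 24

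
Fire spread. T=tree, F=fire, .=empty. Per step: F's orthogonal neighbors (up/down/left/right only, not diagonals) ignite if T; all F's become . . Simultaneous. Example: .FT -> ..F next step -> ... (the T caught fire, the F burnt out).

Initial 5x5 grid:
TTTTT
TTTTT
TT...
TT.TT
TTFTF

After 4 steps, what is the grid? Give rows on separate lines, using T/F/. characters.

Step 1: 3 trees catch fire, 2 burn out
  TTTTT
  TTTTT
  TT...
  TT.TF
  TF.F.
Step 2: 3 trees catch fire, 3 burn out
  TTTTT
  TTTTT
  TT...
  TF.F.
  F....
Step 3: 2 trees catch fire, 3 burn out
  TTTTT
  TTTTT
  TF...
  F....
  .....
Step 4: 2 trees catch fire, 2 burn out
  TTTTT
  TFTTT
  F....
  .....
  .....

TTTTT
TFTTT
F....
.....
.....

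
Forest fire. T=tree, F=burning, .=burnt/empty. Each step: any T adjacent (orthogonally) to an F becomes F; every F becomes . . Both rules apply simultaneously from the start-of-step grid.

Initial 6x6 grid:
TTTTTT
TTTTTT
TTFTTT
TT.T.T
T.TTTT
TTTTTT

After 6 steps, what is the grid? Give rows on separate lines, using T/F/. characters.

Step 1: 3 trees catch fire, 1 burn out
  TTTTTT
  TTFTTT
  TF.FTT
  TT.T.T
  T.TTTT
  TTTTTT
Step 2: 7 trees catch fire, 3 burn out
  TTFTTT
  TF.FTT
  F...FT
  TF.F.T
  T.TTTT
  TTTTTT
Step 3: 7 trees catch fire, 7 burn out
  TF.FTT
  F...FT
  .....F
  F....T
  T.TFTT
  TTTTTT
Step 4: 8 trees catch fire, 7 burn out
  F...FT
  .....F
  ......
  .....F
  F.F.FT
  TTTFTT
Step 5: 5 trees catch fire, 8 burn out
  .....F
  ......
  ......
  ......
  .....F
  FTF.FT
Step 6: 2 trees catch fire, 5 burn out
  ......
  ......
  ......
  ......
  ......
  .F...F

......
......
......
......
......
.F...F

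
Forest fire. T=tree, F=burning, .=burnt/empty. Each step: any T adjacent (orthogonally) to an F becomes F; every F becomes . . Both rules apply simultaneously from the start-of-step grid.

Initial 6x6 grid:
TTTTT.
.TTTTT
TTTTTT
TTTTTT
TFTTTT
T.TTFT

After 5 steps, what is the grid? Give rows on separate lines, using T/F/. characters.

Step 1: 6 trees catch fire, 2 burn out
  TTTTT.
  .TTTTT
  TTTTTT
  TFTTTT
  F.FTFT
  T.TF.F
Step 2: 8 trees catch fire, 6 burn out
  TTTTT.
  .TTTTT
  TFTTTT
  F.FTFT
  ...F.F
  F.F...
Step 3: 6 trees catch fire, 8 burn out
  TTTTT.
  .FTTTT
  F.FTFT
  ...F.F
  ......
  ......
Step 4: 5 trees catch fire, 6 burn out
  TFTTT.
  ..FTFT
  ...F.F
  ......
  ......
  ......
Step 5: 5 trees catch fire, 5 burn out
  F.FTF.
  ...F.F
  ......
  ......
  ......
  ......

F.FTF.
...F.F
......
......
......
......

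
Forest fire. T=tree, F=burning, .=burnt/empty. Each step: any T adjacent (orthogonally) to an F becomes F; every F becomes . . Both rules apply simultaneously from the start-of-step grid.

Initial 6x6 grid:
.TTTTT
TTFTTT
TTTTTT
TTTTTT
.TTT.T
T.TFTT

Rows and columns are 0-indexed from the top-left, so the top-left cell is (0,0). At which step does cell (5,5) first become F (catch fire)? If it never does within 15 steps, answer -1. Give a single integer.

Step 1: cell (5,5)='T' (+7 fires, +2 burnt)
Step 2: cell (5,5)='F' (+10 fires, +7 burnt)
  -> target ignites at step 2
Step 3: cell (5,5)='.' (+8 fires, +10 burnt)
Step 4: cell (5,5)='.' (+4 fires, +8 burnt)
Step 5: cell (5,5)='.' (+0 fires, +4 burnt)
  fire out at step 5

2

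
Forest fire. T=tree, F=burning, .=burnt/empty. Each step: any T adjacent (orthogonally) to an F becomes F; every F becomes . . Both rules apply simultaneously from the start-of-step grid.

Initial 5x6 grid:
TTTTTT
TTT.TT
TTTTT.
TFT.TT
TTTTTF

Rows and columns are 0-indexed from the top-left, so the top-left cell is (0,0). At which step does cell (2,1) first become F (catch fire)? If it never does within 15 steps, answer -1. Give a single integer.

Step 1: cell (2,1)='F' (+6 fires, +2 burnt)
  -> target ignites at step 1
Step 2: cell (2,1)='.' (+7 fires, +6 burnt)
Step 3: cell (2,1)='.' (+5 fires, +7 burnt)
Step 4: cell (2,1)='.' (+3 fires, +5 burnt)
Step 5: cell (2,1)='.' (+3 fires, +3 burnt)
Step 6: cell (2,1)='.' (+1 fires, +3 burnt)
Step 7: cell (2,1)='.' (+0 fires, +1 burnt)
  fire out at step 7

1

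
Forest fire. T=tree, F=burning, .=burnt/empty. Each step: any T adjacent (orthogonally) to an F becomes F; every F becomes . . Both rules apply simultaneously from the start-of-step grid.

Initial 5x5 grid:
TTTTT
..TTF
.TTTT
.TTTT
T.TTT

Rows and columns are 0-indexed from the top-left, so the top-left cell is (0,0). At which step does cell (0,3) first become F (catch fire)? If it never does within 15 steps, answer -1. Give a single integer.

Step 1: cell (0,3)='T' (+3 fires, +1 burnt)
Step 2: cell (0,3)='F' (+4 fires, +3 burnt)
  -> target ignites at step 2
Step 3: cell (0,3)='.' (+4 fires, +4 burnt)
Step 4: cell (0,3)='.' (+4 fires, +4 burnt)
Step 5: cell (0,3)='.' (+3 fires, +4 burnt)
Step 6: cell (0,3)='.' (+0 fires, +3 burnt)
  fire out at step 6

2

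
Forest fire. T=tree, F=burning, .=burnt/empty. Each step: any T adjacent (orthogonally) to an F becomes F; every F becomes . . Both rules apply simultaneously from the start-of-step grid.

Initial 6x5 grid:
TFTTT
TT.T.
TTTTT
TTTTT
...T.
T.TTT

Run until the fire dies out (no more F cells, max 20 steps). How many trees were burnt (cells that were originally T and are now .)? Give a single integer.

Answer: 21

Derivation:
Step 1: +3 fires, +1 burnt (F count now 3)
Step 2: +3 fires, +3 burnt (F count now 3)
Step 3: +5 fires, +3 burnt (F count now 5)
Step 4: +3 fires, +5 burnt (F count now 3)
Step 5: +2 fires, +3 burnt (F count now 2)
Step 6: +2 fires, +2 burnt (F count now 2)
Step 7: +1 fires, +2 burnt (F count now 1)
Step 8: +2 fires, +1 burnt (F count now 2)
Step 9: +0 fires, +2 burnt (F count now 0)
Fire out after step 9
Initially T: 22, now '.': 29
Total burnt (originally-T cells now '.'): 21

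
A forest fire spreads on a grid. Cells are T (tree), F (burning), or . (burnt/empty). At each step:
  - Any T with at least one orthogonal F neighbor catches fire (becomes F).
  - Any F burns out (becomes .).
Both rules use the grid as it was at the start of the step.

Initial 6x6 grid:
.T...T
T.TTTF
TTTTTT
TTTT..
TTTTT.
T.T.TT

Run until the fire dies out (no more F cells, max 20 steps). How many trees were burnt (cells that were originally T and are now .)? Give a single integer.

Answer: 24

Derivation:
Step 1: +3 fires, +1 burnt (F count now 3)
Step 2: +2 fires, +3 burnt (F count now 2)
Step 3: +2 fires, +2 burnt (F count now 2)
Step 4: +2 fires, +2 burnt (F count now 2)
Step 5: +3 fires, +2 burnt (F count now 3)
Step 6: +4 fires, +3 burnt (F count now 4)
Step 7: +5 fires, +4 burnt (F count now 5)
Step 8: +2 fires, +5 burnt (F count now 2)
Step 9: +1 fires, +2 burnt (F count now 1)
Step 10: +0 fires, +1 burnt (F count now 0)
Fire out after step 10
Initially T: 25, now '.': 35
Total burnt (originally-T cells now '.'): 24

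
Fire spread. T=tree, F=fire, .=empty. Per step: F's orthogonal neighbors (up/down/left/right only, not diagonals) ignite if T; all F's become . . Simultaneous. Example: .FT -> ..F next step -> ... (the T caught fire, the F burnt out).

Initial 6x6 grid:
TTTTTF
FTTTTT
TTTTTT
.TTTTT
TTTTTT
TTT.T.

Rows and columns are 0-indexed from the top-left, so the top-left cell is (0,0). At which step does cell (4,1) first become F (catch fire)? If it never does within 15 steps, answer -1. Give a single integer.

Step 1: cell (4,1)='T' (+5 fires, +2 burnt)
Step 2: cell (4,1)='T' (+6 fires, +5 burnt)
Step 3: cell (4,1)='T' (+6 fires, +6 burnt)
Step 4: cell (4,1)='F' (+5 fires, +6 burnt)
  -> target ignites at step 4
Step 5: cell (4,1)='.' (+5 fires, +5 burnt)
Step 6: cell (4,1)='.' (+4 fires, +5 burnt)
Step 7: cell (4,1)='.' (+0 fires, +4 burnt)
  fire out at step 7

4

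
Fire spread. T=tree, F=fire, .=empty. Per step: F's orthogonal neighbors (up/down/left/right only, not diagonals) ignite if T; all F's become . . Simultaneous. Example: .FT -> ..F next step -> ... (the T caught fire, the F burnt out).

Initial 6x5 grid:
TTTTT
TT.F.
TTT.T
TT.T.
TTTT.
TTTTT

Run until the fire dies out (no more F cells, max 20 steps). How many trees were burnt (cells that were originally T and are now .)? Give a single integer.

Answer: 22

Derivation:
Step 1: +1 fires, +1 burnt (F count now 1)
Step 2: +2 fires, +1 burnt (F count now 2)
Step 3: +1 fires, +2 burnt (F count now 1)
Step 4: +2 fires, +1 burnt (F count now 2)
Step 5: +2 fires, +2 burnt (F count now 2)
Step 6: +3 fires, +2 burnt (F count now 3)
Step 7: +2 fires, +3 burnt (F count now 2)
Step 8: +3 fires, +2 burnt (F count now 3)
Step 9: +3 fires, +3 burnt (F count now 3)
Step 10: +2 fires, +3 burnt (F count now 2)
Step 11: +1 fires, +2 burnt (F count now 1)
Step 12: +0 fires, +1 burnt (F count now 0)
Fire out after step 12
Initially T: 23, now '.': 29
Total burnt (originally-T cells now '.'): 22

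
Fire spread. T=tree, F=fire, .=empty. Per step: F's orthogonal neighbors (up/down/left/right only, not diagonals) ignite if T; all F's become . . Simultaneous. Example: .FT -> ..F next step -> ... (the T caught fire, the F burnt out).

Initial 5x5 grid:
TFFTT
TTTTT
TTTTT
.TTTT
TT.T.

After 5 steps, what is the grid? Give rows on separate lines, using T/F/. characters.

Step 1: 4 trees catch fire, 2 burn out
  F..FT
  TFFTT
  TTTTT
  .TTTT
  TT.T.
Step 2: 5 trees catch fire, 4 burn out
  ....F
  F..FT
  TFFTT
  .TTTT
  TT.T.
Step 3: 5 trees catch fire, 5 burn out
  .....
  ....F
  F..FT
  .FFTT
  TT.T.
Step 4: 3 trees catch fire, 5 burn out
  .....
  .....
  ....F
  ...FT
  TF.T.
Step 5: 3 trees catch fire, 3 burn out
  .....
  .....
  .....
  ....F
  F..F.

.....
.....
.....
....F
F..F.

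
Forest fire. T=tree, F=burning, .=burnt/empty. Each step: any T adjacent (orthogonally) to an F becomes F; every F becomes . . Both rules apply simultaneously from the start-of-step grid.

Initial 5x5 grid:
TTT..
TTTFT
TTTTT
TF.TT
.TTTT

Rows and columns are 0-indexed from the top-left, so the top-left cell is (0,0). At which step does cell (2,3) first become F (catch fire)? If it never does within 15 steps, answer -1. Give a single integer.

Step 1: cell (2,3)='F' (+6 fires, +2 burnt)
  -> target ignites at step 1
Step 2: cell (2,3)='.' (+7 fires, +6 burnt)
Step 3: cell (2,3)='.' (+4 fires, +7 burnt)
Step 4: cell (2,3)='.' (+2 fires, +4 burnt)
Step 5: cell (2,3)='.' (+0 fires, +2 burnt)
  fire out at step 5

1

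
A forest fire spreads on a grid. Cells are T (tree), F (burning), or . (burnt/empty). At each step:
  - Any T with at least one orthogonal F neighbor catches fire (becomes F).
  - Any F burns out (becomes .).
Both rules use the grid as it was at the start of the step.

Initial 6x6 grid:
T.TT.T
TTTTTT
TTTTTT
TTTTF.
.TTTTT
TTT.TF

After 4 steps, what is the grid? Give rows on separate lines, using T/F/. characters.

Step 1: 5 trees catch fire, 2 burn out
  T.TT.T
  TTTTTT
  TTTTFT
  TTTF..
  .TTTFF
  TTT.F.
Step 2: 5 trees catch fire, 5 burn out
  T.TT.T
  TTTTFT
  TTTF.F
  TTF...
  .TTF..
  TTT...
Step 3: 5 trees catch fire, 5 burn out
  T.TT.T
  TTTF.F
  TTF...
  TF....
  .TF...
  TTT...
Step 4: 7 trees catch fire, 5 burn out
  T.TF.F
  TTF...
  TF....
  F.....
  .F....
  TTF...

T.TF.F
TTF...
TF....
F.....
.F....
TTF...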